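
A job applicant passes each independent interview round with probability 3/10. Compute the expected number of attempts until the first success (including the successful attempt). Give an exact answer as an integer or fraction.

10/3

For a geometric distribution, E[trials] = 1/p = 1/(3/10) = 10/3.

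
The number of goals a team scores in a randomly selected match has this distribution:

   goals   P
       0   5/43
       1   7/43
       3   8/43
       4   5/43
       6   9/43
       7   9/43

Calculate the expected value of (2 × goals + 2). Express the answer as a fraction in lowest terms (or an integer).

422/43

E[2x+2] = (5/43)·2 + (7/43)·4 + (8/43)·8 + (5/43)·10 + (9/43)·14 + (9/43)·16
     = 422/43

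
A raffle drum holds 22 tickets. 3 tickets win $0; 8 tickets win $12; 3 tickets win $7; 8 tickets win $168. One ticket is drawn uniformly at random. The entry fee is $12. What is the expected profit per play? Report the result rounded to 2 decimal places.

$54.41

E[payout] = (3/22)·0 + (8/22)·12 + (3/22)·7 + (8/22)·168 = 1461/22
Expected profit = 1461/22 − 12 = 1197/22 ≈ $54.41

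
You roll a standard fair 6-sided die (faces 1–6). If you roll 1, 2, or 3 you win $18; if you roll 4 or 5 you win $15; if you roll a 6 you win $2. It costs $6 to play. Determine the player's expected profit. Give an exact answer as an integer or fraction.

E[payout] = (1/6)·2 + (1/3)·15 + (1/2)·18 = 43/3
Expected profit = 43/3 − 6 = 25/3

25/3 dollars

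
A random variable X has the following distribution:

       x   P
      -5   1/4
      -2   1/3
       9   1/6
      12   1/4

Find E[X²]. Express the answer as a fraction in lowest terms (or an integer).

685/12

E[X²] = (1/4)·25 + (1/3)·4 + (1/6)·81 + (1/4)·144
     = 685/12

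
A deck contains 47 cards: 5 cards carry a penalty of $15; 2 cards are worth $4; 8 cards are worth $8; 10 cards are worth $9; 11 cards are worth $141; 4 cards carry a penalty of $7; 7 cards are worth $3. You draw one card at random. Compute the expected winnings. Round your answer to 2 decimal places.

E[payout] = (5/47)·(-15) + (2/47)·4 + (8/47)·8 + (10/47)·9 + (11/47)·141 + (4/47)·(-7) + (7/47)·3 = 1631/47
≈ $34.70

$34.70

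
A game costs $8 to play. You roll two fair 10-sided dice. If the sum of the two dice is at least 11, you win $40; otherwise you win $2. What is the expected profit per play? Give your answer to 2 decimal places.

$14.90

E[payout] = (9/20)·2 + (11/20)·40 = 229/10
Expected profit = 229/10 − 8 = 149/10 ≈ $14.90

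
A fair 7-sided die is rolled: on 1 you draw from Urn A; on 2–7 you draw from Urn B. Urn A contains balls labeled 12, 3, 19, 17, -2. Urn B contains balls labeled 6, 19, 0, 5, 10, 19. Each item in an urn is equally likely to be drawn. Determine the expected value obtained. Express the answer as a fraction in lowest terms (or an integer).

344/35

E[X | Urn A] = (12 + 3 + 19 + 17 − 2)/5 = 49/5
E[X | Urn B] = (6 + 19 + 0 + 5 + 10 + 19)/6 = 59/6
E[X] = (1/7)·49/5 + (6/7)·59/6 = 344/35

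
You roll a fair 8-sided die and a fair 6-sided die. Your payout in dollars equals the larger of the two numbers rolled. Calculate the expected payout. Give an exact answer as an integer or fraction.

Distribution of the larger of the two numbers rolled: 1 w.p. 1/48, 2 w.p. 1/16, 3 w.p. 5/48, 4 w.p. 7/48, 5 w.p. 3/16, 6 w.p. 11/48, …
E[payout] = (1/48)·1 + (1/16)·2 + (5/48)·3 + (7/48)·4 + (3/16)·5 + (11/48)·6 + (1/8)·7 + (1/8)·8 = 251/48

251/48 dollars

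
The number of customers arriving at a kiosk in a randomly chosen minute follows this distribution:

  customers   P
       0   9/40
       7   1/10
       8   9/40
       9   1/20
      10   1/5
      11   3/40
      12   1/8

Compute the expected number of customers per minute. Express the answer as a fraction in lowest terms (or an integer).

291/40

E[X] = (9/40)·0 + (1/10)·7 + (9/40)·8 + (1/20)·9 + (1/5)·10 + (3/40)·11 + (1/8)·12
     = 291/40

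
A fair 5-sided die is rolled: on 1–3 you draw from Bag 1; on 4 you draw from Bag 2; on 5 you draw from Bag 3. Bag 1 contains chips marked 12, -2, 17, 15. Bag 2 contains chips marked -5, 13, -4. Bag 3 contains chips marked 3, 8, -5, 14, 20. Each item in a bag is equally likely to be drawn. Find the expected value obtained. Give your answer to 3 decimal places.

8.167

E[X | Bag 1] = (12 − 2 + 17 + 15)/4 = 21/2
E[X | Bag 2] = (-5 + 13 − 4)/3 = 4/3
E[X | Bag 3] = (3 + 8 − 5 + 14 + 20)/5 = 8
E[X] = (3/5)·21/2 + (1/5)·4/3 + (1/5)·8 = 49/6 ≈ 8.167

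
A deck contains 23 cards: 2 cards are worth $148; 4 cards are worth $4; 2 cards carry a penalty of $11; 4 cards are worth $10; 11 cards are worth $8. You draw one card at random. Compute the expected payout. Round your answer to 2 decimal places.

E[payout] = (2/23)·148 + (4/23)·4 + (2/23)·(-11) + (4/23)·10 + (11/23)·8 = 418/23
≈ $18.17

$18.17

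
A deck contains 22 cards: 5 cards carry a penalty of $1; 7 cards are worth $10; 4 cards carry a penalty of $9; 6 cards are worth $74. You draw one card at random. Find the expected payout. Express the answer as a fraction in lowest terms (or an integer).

E[payout] = (5/22)·(-1) + (7/22)·10 + (4/22)·(-9) + (6/22)·74 = 43/2

43/2 dollars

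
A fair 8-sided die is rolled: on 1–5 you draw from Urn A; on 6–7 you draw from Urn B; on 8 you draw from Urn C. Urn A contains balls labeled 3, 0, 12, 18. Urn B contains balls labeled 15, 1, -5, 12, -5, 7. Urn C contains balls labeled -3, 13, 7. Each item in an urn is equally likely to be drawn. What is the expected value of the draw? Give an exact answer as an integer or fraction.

221/32

E[X | Urn A] = (3 + 0 + 12 + 18)/4 = 33/4
E[X | Urn B] = (15 + 1 − 5 + 12 − 5 + 7)/6 = 25/6
E[X | Urn C] = (-3 + 13 + 7)/3 = 17/3
E[X] = (5/8)·33/4 + (1/4)·25/6 + (1/8)·17/3 = 221/32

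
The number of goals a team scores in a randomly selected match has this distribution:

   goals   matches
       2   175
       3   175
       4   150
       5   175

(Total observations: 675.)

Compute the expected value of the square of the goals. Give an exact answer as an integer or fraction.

Total = 675, so P(goals=2) = 175/675, etc.
E[X²] = (7/27)·4 + (7/27)·9 + (2/9)·16 + (7/27)·25
     = 362/27

362/27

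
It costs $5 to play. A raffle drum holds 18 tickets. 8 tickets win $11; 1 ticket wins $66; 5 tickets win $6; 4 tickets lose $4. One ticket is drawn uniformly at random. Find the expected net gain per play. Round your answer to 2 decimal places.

$4.33

E[payout] = (8/18)·11 + (1/18)·66 + (5/18)·6 + (4/18)·(-4) = 28/3
Expected profit = 28/3 − 5 = 13/3 ≈ $4.33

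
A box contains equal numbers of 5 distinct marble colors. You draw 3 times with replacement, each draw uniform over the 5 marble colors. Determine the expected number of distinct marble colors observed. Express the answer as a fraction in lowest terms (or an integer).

61/25

Let Xⱼ=1 if type j appears at least once. P(Xⱼ=1) = 1 − ((5−1)/5)^3 = 61/125.
E[#distinct] = 5·61/125 = 61/25.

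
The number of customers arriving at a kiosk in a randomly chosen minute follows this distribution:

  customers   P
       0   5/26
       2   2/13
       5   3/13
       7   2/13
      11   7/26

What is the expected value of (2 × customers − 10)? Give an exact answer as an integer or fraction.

1

E[2x-10] = (5/26)·(-10) + (2/13)·(-6) + (3/13)·0 + (2/13)·4 + (7/26)·12
     = 1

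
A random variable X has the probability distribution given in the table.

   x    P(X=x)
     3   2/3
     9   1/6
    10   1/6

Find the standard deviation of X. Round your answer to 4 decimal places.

E[X] = 31/6, E[X²] = 217/6
Var(X) = E[X²] − (E[X])² = 217/6 − 961/36 = 341/36
SD(X) = √(341/36) ≈ 3.0777

3.0777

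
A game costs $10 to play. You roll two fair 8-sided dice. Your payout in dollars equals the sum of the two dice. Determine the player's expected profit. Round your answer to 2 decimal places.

-$1.00

Distribution of the sum of the two dice: 2 w.p. 1/64, 3 w.p. 1/32, 4 w.p. 3/64, 5 w.p. 1/16, 6 w.p. 5/64, 7 w.p. 3/32, …
E[payout] = (1/64)·2 + (1/32)·3 + (3/64)·4 + (1/16)·5 + (5/64)·6 + (3/32)·7 + (7/64)·8 + (1/8)·9 + (7/64)·10 + (3/32)·11 + (5/64)·12 + (1/16)·13 + (3/64)·14 + (1/32)·15 + (1/64)·16 = 9
Expected profit = 9 − 10 = -1 ≈ -$1.00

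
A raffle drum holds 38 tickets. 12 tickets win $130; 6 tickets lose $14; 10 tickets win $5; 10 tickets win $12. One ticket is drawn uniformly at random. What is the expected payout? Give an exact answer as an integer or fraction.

E[payout] = (12/38)·130 + (6/38)·(-14) + (10/38)·5 + (10/38)·12 = 823/19

823/19 dollars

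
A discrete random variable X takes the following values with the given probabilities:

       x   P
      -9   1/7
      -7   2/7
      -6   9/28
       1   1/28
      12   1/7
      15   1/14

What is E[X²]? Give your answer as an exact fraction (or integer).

2067/28

E[X²] = (1/7)·81 + (2/7)·49 + (9/28)·36 + (1/28)·1 + (1/7)·144 + (1/14)·225
     = 2067/28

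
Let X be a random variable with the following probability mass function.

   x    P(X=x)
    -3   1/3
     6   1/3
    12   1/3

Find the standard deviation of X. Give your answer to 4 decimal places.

6.1644

E[X] = 5, E[X²] = 63
Var(X) = E[X²] − (E[X])² = 63 − 25 = 38
SD(X) = √(38) ≈ 6.1644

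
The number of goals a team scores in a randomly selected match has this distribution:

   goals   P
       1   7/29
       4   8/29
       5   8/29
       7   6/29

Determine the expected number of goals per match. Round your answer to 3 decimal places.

4.172

E[X] = (7/29)·1 + (8/29)·4 + (8/29)·5 + (6/29)·7
     = 121/29 ≈ 4.172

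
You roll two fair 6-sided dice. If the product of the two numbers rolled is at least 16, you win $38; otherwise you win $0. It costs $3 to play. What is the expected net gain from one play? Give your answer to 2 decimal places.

E[payout] = (25/36)·0 + (11/36)·38 = 209/18
Expected profit = 209/18 − 3 = 155/18 ≈ $8.61

$8.61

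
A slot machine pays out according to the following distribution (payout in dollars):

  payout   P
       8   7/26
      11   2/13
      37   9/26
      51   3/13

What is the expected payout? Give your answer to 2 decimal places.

E[X] = (7/26)·8 + (2/13)·11 + (9/26)·37 + (3/13)·51
     = 739/26 ≈ 28.42

$28.42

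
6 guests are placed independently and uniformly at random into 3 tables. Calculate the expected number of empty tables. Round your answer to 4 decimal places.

0.2634

Let Xⱼ=1 if table j is empty. P(Xⱼ=1) = ((3-1)/3)^6 = 64/729.
By linearity, E[#empty] = 3·64/729 = 64/243.
≈ 0.2634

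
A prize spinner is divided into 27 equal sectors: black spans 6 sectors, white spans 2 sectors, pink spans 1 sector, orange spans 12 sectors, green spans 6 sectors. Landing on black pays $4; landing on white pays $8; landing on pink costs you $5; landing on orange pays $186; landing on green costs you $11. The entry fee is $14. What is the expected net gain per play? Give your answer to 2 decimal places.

E[payout] = (6/27)·4 + (2/27)·8 + (1/27)·(-5) + (12/27)·186 + (6/27)·(-11) = 2201/27
Expected profit = 2201/27 − 14 = 1823/27 ≈ $67.52

$67.52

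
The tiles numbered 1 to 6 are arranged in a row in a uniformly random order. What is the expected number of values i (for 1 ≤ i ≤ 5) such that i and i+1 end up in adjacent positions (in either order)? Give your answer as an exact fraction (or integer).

For each i ∈ {1,…,5}, let Xᵢ = 1 if i and i+1 are adjacent. P(Xᵢ=1) = 2·(6−1)!/6! = 2/6.
By linearity, E[ΣXᵢ] = (5)·(2/6) = 5/3.

5/3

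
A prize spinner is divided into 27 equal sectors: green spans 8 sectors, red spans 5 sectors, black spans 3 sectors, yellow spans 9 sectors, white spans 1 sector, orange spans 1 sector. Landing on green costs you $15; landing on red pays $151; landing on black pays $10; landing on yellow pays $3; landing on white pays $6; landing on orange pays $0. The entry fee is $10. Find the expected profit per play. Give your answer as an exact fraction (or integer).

428/27 dollars

E[payout] = (8/27)·(-15) + (5/27)·151 + (3/27)·10 + (9/27)·3 + (1/27)·6 + (1/27)·0 = 698/27
Expected profit = 698/27 − 10 = 428/27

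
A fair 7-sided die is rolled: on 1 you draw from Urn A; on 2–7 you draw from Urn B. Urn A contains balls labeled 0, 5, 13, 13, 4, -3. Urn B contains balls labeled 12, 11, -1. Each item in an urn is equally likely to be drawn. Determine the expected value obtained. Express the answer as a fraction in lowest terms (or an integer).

E[X | Urn A] = (0 + 5 + 13 + 13 + 4 − 3)/6 = 16/3
E[X | Urn B] = (12 + 11 − 1)/3 = 22/3
E[X] = (1/7)·16/3 + (6/7)·22/3 = 148/21

148/21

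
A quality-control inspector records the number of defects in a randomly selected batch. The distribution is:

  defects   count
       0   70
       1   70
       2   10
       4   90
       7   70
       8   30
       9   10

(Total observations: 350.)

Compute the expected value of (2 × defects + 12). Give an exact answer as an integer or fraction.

674/35

Total = 350, so P(defects=0) = 70/350, etc.
E[2x+12] = (1/5)·12 + (1/5)·14 + (1/35)·16 + (9/35)·20 + (1/5)·26 + (3/35)·28 + (1/35)·30
     = 674/35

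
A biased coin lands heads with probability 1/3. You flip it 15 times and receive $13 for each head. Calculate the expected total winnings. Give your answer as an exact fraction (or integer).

E[#heads] = 15·1/3 = 5 (linearity over flips).
E[winnings] = 13·5 = 65.

$65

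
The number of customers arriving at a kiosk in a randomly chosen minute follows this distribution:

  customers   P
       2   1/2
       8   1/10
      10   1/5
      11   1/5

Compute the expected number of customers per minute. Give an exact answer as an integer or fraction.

6

E[X] = (1/2)·2 + (1/10)·8 + (1/5)·10 + (1/5)·11
     = 6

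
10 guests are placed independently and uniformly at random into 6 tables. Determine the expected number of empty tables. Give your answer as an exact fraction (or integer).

Let Xⱼ=1 if table j is empty. P(Xⱼ=1) = ((6-1)/6)^10 = 9765625/60466176.
By linearity, E[#empty] = 6·9765625/60466176 = 9765625/10077696.

9765625/10077696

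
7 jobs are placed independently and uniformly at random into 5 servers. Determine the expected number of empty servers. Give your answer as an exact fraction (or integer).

16384/15625

Let Xⱼ=1 if server j is empty. P(Xⱼ=1) = ((5-1)/5)^7 = 16384/78125.
By linearity, E[#empty] = 5·16384/78125 = 16384/15625.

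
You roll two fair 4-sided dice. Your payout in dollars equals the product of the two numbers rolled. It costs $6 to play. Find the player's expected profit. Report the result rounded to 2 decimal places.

$0.25

Distribution of the product of the two numbers rolled: 1 w.p. 1/16, 2 w.p. 1/8, 3 w.p. 1/8, 4 w.p. 3/16, 6 w.p. 1/8, 8 w.p. 1/8, …
E[payout] = (1/16)·1 + (1/8)·2 + (1/8)·3 + (3/16)·4 + (1/8)·6 + (1/8)·8 + (1/16)·9 + (1/8)·12 + (1/16)·16 = 25/4
Expected profit = 25/4 − 6 = 1/4 ≈ $0.25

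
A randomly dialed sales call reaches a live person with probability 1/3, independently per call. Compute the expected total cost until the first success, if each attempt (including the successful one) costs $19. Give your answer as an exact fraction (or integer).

E[#attempts] = 1/p = 3; E[cost] = 19·3 = 57.

$57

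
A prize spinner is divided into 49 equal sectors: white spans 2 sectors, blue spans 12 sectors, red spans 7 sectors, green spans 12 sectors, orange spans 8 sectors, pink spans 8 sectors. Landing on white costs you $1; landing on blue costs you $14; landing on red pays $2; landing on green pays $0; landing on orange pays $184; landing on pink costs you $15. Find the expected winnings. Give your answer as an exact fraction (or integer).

1196/49 dollars

E[payout] = (2/49)·(-1) + (12/49)·(-14) + (7/49)·2 + (12/49)·0 + (8/49)·184 + (8/49)·(-15) = 1196/49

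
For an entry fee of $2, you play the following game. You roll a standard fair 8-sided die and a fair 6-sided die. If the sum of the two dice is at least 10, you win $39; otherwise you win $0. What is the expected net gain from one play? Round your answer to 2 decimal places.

E[payout] = (11/16)·0 + (5/16)·39 = 195/16
Expected profit = 195/16 − 2 = 163/16 ≈ $10.19

$10.19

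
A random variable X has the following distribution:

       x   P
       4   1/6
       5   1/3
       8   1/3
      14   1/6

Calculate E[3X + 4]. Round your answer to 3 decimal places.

26.000

E[3x+4] = (1/6)·16 + (1/3)·19 + (1/3)·28 + (1/6)·46
     = 26 ≈ 26.000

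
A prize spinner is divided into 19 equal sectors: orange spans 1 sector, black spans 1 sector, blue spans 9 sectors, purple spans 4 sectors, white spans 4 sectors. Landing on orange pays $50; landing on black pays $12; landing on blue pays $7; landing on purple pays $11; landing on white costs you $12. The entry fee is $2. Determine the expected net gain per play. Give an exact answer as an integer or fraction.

E[payout] = (1/19)·50 + (1/19)·12 + (9/19)·7 + (4/19)·11 + (4/19)·(-12) = 121/19
Expected profit = 121/19 − 2 = 83/19

83/19 dollars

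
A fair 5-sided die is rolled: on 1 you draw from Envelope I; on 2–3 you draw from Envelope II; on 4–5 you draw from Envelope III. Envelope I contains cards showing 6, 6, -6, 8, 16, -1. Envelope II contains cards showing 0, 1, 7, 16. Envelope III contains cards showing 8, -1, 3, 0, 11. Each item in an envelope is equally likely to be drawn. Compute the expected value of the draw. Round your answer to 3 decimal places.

5.047

E[X | Envelope I] = (6 + 6 − 6 + 8 + 16 − 1)/6 = 29/6
E[X | Envelope II] = (0 + 1 + 7 + 16)/4 = 6
E[X | Envelope III] = (8 − 1 + 3 + 0 + 11)/5 = 21/5
E[X] = (1/5)·29/6 + (2/5)·6 + (2/5)·21/5 = 757/150 ≈ 5.047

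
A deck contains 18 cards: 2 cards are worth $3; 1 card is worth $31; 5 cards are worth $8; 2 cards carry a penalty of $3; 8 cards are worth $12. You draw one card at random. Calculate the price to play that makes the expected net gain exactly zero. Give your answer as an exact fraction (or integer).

167/18 dollars

E[payout] = (2/18)·3 + (1/18)·31 + (5/18)·8 + (2/18)·(-3) + (8/18)·12 = 167/18
Fair fee = E[payout] = 167/18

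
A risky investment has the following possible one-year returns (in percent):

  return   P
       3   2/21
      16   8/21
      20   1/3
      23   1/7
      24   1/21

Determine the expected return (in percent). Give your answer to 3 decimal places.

E[X] = (2/21)·3 + (8/21)·16 + (1/3)·20 + (1/7)·23 + (1/21)·24
     = 367/21 ≈ 17.476

17.476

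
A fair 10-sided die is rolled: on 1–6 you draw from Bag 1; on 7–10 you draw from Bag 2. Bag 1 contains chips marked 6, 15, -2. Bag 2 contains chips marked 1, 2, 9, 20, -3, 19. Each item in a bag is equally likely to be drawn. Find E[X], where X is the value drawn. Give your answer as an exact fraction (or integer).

7

E[X | Bag 1] = (6 + 15 − 2)/3 = 19/3
E[X | Bag 2] = (1 + 2 + 9 + 20 − 3 + 19)/6 = 8
E[X] = (3/5)·19/3 + (2/5)·8 = 7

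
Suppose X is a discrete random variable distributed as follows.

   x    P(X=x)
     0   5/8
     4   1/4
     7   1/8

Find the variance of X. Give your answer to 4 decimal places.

E[X] = (5/8)·0 + (1/4)·4 + (1/8)·7 = 15/8
E[X²] = (5/8)·0 + (1/4)·16 + (1/8)·49 = 81/8
Var(X) = 81/8 − (15/8)² = 423/64 ≈ 6.6094

6.6094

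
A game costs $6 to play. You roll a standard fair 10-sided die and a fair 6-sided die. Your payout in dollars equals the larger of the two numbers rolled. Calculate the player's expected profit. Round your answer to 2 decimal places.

Distribution of the larger of the two numbers rolled: 1 w.p. 1/60, 2 w.p. 1/20, 3 w.p. 1/12, 4 w.p. 7/60, 5 w.p. 3/20, 6 w.p. 11/60, …
E[payout] = (1/60)·1 + (1/20)·2 + (1/12)·3 + (7/60)·4 + (3/20)·5 + (11/60)·6 + (1/10)·7 + (1/10)·8 + (1/10)·9 + (1/10)·10 = 73/12
Expected profit = 73/12 − 6 = 1/12 ≈ $0.08

$0.08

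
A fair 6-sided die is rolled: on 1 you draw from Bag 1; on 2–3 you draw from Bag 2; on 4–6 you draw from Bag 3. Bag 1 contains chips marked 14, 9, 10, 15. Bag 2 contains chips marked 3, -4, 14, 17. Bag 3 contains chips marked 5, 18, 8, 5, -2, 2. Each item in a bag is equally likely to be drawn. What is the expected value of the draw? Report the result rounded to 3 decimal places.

E[X | Bag 1] = (14 + 9 + 10 + 15)/4 = 12
E[X | Bag 2] = (3 − 4 + 14 + 17)/4 = 15/2
E[X | Bag 3] = (5 + 18 + 8 + 5 − 2 + 2)/6 = 6
E[X] = (1/6)·12 + (1/3)·15/2 + (1/2)·6 = 15/2 ≈ 7.500

7.500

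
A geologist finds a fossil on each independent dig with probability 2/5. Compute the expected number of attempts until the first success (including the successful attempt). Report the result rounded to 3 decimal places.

For a geometric distribution, E[trials] = 1/p = 1/(2/5) = 5/2.
≈ 2.500

2.500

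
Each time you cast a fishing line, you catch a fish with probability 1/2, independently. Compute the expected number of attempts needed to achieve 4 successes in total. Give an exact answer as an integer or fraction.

By linearity (sum of 4 independent geometric waits), E[trials] = 4/p = 4/(1/2) = 8.

8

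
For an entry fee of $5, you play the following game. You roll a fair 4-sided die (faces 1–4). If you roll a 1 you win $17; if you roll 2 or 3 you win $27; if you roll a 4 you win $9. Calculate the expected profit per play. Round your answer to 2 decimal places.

$15.00

E[payout] = (1/4)·9 + (1/4)·17 + (1/2)·27 = 20
Expected profit = 20 − 5 = 15 ≈ $15.00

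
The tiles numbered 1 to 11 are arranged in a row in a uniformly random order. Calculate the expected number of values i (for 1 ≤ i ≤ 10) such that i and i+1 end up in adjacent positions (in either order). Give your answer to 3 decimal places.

1.818

For each i ∈ {1,…,10}, let Xᵢ = 1 if i and i+1 are adjacent. P(Xᵢ=1) = 2·(11−1)!/11! = 2/11.
By linearity, E[ΣXᵢ] = (10)·(2/11) = 20/11.
≈ 1.818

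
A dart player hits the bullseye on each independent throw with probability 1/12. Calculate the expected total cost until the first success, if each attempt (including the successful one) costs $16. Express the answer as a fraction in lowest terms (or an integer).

E[#attempts] = 1/p = 12; E[cost] = 16·12 = 192.

$192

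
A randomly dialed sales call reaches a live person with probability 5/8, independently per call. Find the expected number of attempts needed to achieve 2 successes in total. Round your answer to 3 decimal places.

3.200

By linearity (sum of 2 independent geometric waits), E[trials] = 2/p = 2/(5/8) = 16/5.
≈ 3.200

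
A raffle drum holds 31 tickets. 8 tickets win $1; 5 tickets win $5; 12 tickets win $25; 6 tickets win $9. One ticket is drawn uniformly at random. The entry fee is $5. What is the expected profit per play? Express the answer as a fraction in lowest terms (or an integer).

232/31 dollars

E[payout] = (8/31)·1 + (5/31)·5 + (12/31)·25 + (6/31)·9 = 387/31
Expected profit = 387/31 − 5 = 232/31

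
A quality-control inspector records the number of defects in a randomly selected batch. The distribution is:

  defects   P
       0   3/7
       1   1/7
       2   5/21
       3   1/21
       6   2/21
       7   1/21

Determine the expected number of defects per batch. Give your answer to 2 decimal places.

E[X] = (3/7)·0 + (1/7)·1 + (5/21)·2 + (1/21)·3 + (2/21)·6 + (1/21)·7
     = 5/3 ≈ 1.67

1.67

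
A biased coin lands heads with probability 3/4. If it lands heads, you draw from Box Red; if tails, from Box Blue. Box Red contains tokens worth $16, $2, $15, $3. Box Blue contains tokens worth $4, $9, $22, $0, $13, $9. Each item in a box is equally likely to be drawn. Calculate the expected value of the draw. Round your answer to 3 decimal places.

E[X | Box Red] = (16 + 2 + 15 + 3)/4 = 9
E[X | Box Blue] = (4 + 9 + 22 + 0 + 13 + 9)/6 = 19/2
E[X] = (3/4)·9 + (1/4)·19/2 = 73/8 ≈ 9.125

$9.125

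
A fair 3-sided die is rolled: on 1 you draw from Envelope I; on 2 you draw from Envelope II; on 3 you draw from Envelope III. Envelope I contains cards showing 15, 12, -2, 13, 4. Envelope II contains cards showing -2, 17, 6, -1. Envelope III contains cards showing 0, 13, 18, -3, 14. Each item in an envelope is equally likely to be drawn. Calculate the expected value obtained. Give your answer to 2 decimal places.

7.27

E[X | Envelope I] = (15 + 12 − 2 + 13 + 4)/5 = 42/5
E[X | Envelope II] = (-2 + 17 + 6 − 1)/4 = 5
E[X | Envelope III] = (0 + 13 + 18 − 3 + 14)/5 = 42/5
E[X] = (1/3)·42/5 + (1/3)·5 + (1/3)·42/5 = 109/15 ≈ 7.27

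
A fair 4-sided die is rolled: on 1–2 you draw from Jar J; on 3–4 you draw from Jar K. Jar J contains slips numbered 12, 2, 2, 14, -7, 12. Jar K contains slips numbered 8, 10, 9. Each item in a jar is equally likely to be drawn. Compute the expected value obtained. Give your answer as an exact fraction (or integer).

89/12

E[X | Jar J] = (12 + 2 + 2 + 14 − 7 + 12)/6 = 35/6
E[X | Jar K] = (8 + 10 + 9)/3 = 9
E[X] = (1/2)·35/6 + (1/2)·9 = 89/12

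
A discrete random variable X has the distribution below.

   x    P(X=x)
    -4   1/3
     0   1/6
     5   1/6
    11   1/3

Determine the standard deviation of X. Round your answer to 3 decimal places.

E[X] = 19/6, E[X²] = 299/6
Var(X) = E[X²] − (E[X])² = 299/6 − 361/36 = 1433/36
SD(X) = √(1433/36) ≈ 6.309

6.309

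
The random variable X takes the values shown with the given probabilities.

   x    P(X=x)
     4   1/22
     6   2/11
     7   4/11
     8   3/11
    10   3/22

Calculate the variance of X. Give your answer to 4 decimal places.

E[X] = (1/22)·4 + (2/11)·6 + (4/11)·7 + (3/11)·8 + (3/22)·10 = 81/11
E[X²] = (1/22)·16 + (2/11)·36 + (4/11)·49 + (3/11)·64 + (3/22)·100 = 618/11
Var(X) = 618/11 − (81/11)² = 237/121 ≈ 1.9587

1.9587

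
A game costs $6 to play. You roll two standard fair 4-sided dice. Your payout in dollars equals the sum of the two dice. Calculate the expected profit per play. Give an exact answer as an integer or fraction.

Distribution of the sum of the two dice: 2 w.p. 1/16, 3 w.p. 1/8, 4 w.p. 3/16, 5 w.p. 1/4, 6 w.p. 3/16, 7 w.p. 1/8, …
E[payout] = (1/16)·2 + (1/8)·3 + (3/16)·4 + (1/4)·5 + (3/16)·6 + (1/8)·7 + (1/16)·8 = 5
Expected profit = 5 − 6 = -1

-$1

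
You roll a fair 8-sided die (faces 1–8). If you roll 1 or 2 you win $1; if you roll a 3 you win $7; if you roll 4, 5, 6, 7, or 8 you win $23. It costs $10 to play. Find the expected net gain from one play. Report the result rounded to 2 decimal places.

E[payout] = (1/4)·1 + (1/8)·7 + (5/8)·23 = 31/2
Expected profit = 31/2 − 10 = 11/2 ≈ $5.50

$5.50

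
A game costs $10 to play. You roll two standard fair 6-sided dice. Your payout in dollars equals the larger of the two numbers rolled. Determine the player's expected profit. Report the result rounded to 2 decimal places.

Distribution of the larger of the two numbers rolled: 1 w.p. 1/36, 2 w.p. 1/12, 3 w.p. 5/36, 4 w.p. 7/36, 5 w.p. 1/4, 6 w.p. 11/36
E[payout] = (1/36)·1 + (1/12)·2 + (5/36)·3 + (7/36)·4 + (1/4)·5 + (11/36)·6 = 161/36
Expected profit = 161/36 − 10 = -199/36 ≈ -$5.53

-$5.53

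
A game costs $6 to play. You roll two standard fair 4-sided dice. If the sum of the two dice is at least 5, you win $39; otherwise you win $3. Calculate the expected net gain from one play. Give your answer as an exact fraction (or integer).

E[payout] = (3/8)·3 + (5/8)·39 = 51/2
Expected profit = 51/2 − 6 = 39/2

39/2 dollars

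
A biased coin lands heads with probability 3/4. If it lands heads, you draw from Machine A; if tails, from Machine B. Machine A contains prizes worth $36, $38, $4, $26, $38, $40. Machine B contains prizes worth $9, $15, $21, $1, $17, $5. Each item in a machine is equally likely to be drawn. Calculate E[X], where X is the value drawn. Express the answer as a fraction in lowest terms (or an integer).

E[X | Machine A] = (36 + 38 + 4 + 26 + 38 + 40)/6 = 91/3
E[X | Machine B] = (9 + 15 + 21 + 1 + 17 + 5)/6 = 34/3
E[X] = (3/4)·91/3 + (1/4)·34/3 = 307/12

307/12 dollars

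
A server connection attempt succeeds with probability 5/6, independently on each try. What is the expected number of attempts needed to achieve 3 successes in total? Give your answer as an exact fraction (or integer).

18/5

By linearity (sum of 3 independent geometric waits), E[trials] = 3/p = 3/(5/6) = 18/5.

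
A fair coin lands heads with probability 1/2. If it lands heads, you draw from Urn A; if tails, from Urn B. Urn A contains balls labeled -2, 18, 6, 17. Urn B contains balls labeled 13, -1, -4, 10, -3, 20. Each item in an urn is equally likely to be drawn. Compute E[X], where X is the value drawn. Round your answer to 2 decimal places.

E[X | Urn A] = (-2 + 18 + 6 + 17)/4 = 39/4
E[X | Urn B] = (13 − 1 − 4 + 10 − 3 + 20)/6 = 35/6
E[X] = (1/2)·39/4 + (1/2)·35/6 = 187/24 ≈ 7.79

7.79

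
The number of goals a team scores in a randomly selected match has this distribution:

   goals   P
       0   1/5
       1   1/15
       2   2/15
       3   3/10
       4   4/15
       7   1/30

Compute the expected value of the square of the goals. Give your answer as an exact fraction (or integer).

E[X²] = (1/5)·0 + (1/15)·1 + (2/15)·4 + (3/10)·9 + (4/15)·16 + (1/30)·49
     = 46/5

46/5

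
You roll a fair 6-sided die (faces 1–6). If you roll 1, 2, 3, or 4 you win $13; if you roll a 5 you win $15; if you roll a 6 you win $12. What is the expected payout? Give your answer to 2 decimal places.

$13.17

E[payout] = (1/6)·12 + (2/3)·13 + (1/6)·15 = 79/6
≈ $13.17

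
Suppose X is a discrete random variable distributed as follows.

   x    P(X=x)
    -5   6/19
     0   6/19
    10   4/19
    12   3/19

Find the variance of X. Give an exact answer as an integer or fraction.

16542/361

E[X] = (6/19)·(-5) + (6/19)·0 + (4/19)·10 + (3/19)·12 = 46/19
E[X²] = (6/19)·25 + (6/19)·0 + (4/19)·100 + (3/19)·144 = 982/19
Var(X) = 982/19 − (46/19)² = 16542/361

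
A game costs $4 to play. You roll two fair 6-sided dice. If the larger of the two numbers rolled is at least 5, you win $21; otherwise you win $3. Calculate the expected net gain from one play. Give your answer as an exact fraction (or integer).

$9

E[payout] = (4/9)·3 + (5/9)·21 = 13
Expected profit = 13 − 4 = 9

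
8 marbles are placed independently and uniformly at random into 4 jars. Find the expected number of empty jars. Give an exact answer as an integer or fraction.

6561/16384

Let Xⱼ=1 if jar j is empty. P(Xⱼ=1) = ((4-1)/4)^8 = 6561/65536.
By linearity, E[#empty] = 4·6561/65536 = 6561/16384.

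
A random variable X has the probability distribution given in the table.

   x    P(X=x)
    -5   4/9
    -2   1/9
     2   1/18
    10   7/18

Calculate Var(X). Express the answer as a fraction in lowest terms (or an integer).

E[X] = (4/9)·(-5) + (1/9)·(-2) + (1/18)·2 + (7/18)·10 = 14/9
E[X²] = (4/9)·25 + (1/9)·4 + (1/18)·4 + (7/18)·100 = 152/3
Var(X) = 152/3 − (14/9)² = 3908/81

3908/81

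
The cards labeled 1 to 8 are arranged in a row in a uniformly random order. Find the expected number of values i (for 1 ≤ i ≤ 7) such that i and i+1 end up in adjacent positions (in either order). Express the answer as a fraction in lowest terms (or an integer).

For each i ∈ {1,…,7}, let Xᵢ = 1 if i and i+1 are adjacent. P(Xᵢ=1) = 2·(8−1)!/8! = 2/8.
By linearity, E[ΣXᵢ] = (7)·(2/8) = 7/4.

7/4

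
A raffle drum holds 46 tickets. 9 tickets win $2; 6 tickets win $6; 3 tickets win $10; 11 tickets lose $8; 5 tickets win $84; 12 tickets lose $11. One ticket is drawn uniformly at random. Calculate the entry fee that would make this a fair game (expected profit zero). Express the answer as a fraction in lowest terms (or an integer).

142/23 dollars

E[payout] = (9/46)·2 + (6/46)·6 + (3/46)·10 + (11/46)·(-8) + (5/46)·84 + (12/46)·(-11) = 142/23
Fair fee = E[payout] = 142/23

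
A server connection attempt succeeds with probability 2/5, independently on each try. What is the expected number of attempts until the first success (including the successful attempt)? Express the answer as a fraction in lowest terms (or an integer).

5/2

For a geometric distribution, E[trials] = 1/p = 1/(2/5) = 5/2.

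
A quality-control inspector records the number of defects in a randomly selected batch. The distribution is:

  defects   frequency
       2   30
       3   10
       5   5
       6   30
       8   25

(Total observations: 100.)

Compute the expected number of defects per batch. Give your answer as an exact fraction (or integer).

99/20

Total = 100, so P(defects=2) = 30/100, etc.
E[X] = (3/10)·2 + (1/10)·3 + (1/20)·5 + (3/10)·6 + (1/4)·8
     = 99/20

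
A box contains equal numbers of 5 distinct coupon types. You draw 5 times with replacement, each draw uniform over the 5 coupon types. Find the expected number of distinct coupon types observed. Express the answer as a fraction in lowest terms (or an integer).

2101/625

Let Xⱼ=1 if type j appears at least once. P(Xⱼ=1) = 1 − ((5−1)/5)^5 = 2101/3125.
E[#distinct] = 5·2101/3125 = 2101/625.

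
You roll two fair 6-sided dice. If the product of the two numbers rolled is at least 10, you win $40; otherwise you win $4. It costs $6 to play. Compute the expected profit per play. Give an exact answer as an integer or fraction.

E[payout] = (17/36)·4 + (19/36)·40 = 23
Expected profit = 23 − 6 = 17

$17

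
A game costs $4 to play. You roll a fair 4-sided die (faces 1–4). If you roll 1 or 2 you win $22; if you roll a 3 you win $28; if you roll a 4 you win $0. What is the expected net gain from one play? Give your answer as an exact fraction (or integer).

E[payout] = (1/4)·0 + (1/2)·22 + (1/4)·28 = 18
Expected profit = 18 − 4 = 14

$14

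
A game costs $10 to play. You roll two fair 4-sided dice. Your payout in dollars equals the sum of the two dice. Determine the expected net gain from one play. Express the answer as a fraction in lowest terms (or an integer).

Distribution of the sum of the two dice: 2 w.p. 1/16, 3 w.p. 1/8, 4 w.p. 3/16, 5 w.p. 1/4, 6 w.p. 3/16, 7 w.p. 1/8, …
E[payout] = (1/16)·2 + (1/8)·3 + (3/16)·4 + (1/4)·5 + (3/16)·6 + (1/8)·7 + (1/16)·8 = 5
Expected profit = 5 − 10 = -5

-$5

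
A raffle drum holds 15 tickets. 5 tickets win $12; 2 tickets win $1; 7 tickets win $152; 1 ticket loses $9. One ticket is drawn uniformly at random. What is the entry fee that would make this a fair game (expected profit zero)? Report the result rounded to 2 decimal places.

$74.47

E[payout] = (5/15)·12 + (2/15)·1 + (7/15)·152 + (1/15)·(-9) = 1117/15
Fair fee = E[payout] = 1117/15 ≈ $74.47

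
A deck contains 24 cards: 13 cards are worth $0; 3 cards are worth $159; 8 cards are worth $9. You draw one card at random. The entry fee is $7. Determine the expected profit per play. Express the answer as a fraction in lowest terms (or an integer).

E[payout] = (13/24)·0 + (3/24)·159 + (8/24)·9 = 183/8
Expected profit = 183/8 − 7 = 127/8

127/8 dollars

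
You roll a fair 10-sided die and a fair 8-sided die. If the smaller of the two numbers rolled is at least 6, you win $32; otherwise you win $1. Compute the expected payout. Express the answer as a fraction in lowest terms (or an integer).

E[payout] = (13/16)·1 + (3/16)·32 = 109/16

109/16 dollars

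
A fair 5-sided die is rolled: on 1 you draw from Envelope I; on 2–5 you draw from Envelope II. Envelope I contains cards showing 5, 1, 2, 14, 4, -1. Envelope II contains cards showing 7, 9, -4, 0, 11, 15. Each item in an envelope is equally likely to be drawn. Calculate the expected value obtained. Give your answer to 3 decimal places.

E[X | Envelope I] = (5 + 1 + 2 + 14 + 4 − 1)/6 = 25/6
E[X | Envelope II] = (7 + 9 − 4 + 0 + 11 + 15)/6 = 19/3
E[X] = (1/5)·25/6 + (4/5)·19/3 = 59/10 ≈ 5.900

5.900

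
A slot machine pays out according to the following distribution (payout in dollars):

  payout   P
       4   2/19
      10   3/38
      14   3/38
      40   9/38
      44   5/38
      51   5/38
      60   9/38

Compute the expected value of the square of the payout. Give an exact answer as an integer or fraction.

70437/38

E[X²] = (2/19)·16 + (3/38)·100 + (3/38)·196 + (9/38)·1600 + (5/38)·1936 + (5/38)·2601 + (9/38)·3600
     = 70437/38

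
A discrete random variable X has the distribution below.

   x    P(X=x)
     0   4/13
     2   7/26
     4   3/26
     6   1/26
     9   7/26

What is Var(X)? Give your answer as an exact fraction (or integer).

E[X] = (4/13)·0 + (7/26)·2 + (3/26)·4 + (1/26)·6 + (7/26)·9 = 95/26
E[X²] = (4/13)·0 + (7/26)·4 + (3/26)·16 + (1/26)·36 + (7/26)·81 = 679/26
Var(X) = 679/26 − (95/26)² = 8629/676

8629/676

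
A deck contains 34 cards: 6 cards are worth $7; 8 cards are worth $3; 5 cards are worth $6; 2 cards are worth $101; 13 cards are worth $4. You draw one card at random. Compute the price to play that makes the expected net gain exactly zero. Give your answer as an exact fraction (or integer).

E[payout] = (6/34)·7 + (8/34)·3 + (5/34)·6 + (2/34)·101 + (13/34)·4 = 175/17
Fair fee = E[payout] = 175/17

175/17 dollars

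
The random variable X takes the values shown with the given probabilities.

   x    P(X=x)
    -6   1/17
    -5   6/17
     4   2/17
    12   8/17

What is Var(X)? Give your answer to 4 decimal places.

E[X] = (1/17)·(-6) + (6/17)·(-5) + (2/17)·4 + (8/17)·12 = 4
E[X²] = (1/17)·36 + (6/17)·25 + (2/17)·16 + (8/17)·144 = 1370/17
Var(X) = 1370/17 − (4)² = 1098/17 ≈ 64.5882

64.5882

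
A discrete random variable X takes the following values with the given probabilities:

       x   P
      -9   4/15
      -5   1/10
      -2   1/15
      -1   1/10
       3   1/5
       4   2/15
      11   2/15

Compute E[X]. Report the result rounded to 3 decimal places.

-0.533

E[X] = (4/15)·(-9) + (1/10)·(-5) + (1/15)·(-2) + (1/10)·(-1) + (1/5)·3 + (2/15)·4 + (2/15)·11
     = -8/15 ≈ -0.533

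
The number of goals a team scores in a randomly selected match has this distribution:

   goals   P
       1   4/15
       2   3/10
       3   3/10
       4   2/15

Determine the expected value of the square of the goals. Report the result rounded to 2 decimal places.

6.30

E[X²] = (4/15)·1 + (3/10)·4 + (3/10)·9 + (2/15)·16
     = 63/10 ≈ 6.30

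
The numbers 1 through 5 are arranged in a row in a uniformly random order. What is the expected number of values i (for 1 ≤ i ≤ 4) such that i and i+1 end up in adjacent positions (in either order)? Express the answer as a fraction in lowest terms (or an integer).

For each i ∈ {1,…,4}, let Xᵢ = 1 if i and i+1 are adjacent. P(Xᵢ=1) = 2·(5−1)!/5! = 2/5.
By linearity, E[ΣXᵢ] = (4)·(2/5) = 8/5.

8/5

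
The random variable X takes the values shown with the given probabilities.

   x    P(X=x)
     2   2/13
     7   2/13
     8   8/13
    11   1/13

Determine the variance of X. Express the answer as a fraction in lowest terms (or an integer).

958/169

E[X] = (2/13)·2 + (2/13)·7 + (8/13)·8 + (1/13)·11 = 93/13
E[X²] = (2/13)·4 + (2/13)·49 + (8/13)·64 + (1/13)·121 = 739/13
Var(X) = 739/13 − (93/13)² = 958/169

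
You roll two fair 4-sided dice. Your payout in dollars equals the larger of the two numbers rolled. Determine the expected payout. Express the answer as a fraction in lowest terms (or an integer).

25/8 dollars

Distribution of the larger of the two numbers rolled: 1 w.p. 1/16, 2 w.p. 3/16, 3 w.p. 5/16, 4 w.p. 7/16
E[payout] = (1/16)·1 + (3/16)·2 + (5/16)·3 + (7/16)·4 = 25/8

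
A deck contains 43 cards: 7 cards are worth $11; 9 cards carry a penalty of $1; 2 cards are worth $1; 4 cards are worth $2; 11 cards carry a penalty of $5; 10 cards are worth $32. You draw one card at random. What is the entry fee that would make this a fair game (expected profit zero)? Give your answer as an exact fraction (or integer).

E[payout] = (7/43)·11 + (9/43)·(-1) + (2/43)·1 + (4/43)·2 + (11/43)·(-5) + (10/43)·32 = 343/43
Fair fee = E[payout] = 343/43

343/43 dollars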